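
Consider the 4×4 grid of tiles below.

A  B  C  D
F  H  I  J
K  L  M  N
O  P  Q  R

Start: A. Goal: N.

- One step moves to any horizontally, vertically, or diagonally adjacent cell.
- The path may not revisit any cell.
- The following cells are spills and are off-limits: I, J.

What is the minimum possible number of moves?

With diagonal moves allowed, the Chebyshev distance max(|Δrow|,|Δcol|) from A to N is 3, so at least 3 moves are needed.
A route of 3 moves achieves this: A → H → M → N.
Since 3 matches the lower bound, it is optimal.

3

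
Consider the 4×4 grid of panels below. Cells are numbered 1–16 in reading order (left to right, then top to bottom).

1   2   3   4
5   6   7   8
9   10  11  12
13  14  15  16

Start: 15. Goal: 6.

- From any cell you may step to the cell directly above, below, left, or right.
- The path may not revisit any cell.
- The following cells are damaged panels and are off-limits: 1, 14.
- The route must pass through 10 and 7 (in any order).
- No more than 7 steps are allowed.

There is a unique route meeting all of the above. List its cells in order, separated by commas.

15, 16, 12, 8, 7, 11, 10, 6

Any route must reach 10 and 7 and still end at 6 within 7 moves, so the order of the required stops is forced.
Route from 15: right to 16, 2× up (reaching 8), left to 7, down to 11, left to 10, up to 6 — 7 moves in all.
Check: all required cells visited; 7 ≤ 7 moves.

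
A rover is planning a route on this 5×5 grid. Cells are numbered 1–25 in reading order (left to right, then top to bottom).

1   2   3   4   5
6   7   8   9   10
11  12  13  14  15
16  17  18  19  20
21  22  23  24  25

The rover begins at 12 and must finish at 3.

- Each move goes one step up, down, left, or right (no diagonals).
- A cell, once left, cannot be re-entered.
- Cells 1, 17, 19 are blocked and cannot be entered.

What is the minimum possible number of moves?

3

The Manhattan distance from 12 to 3 is |3−1| + |2−3| = 3, so at least 3 moves are needed.
A route of 3 moves achieves this: 12 → 7 → 2 → 3.
Since 3 matches the lower bound, it is optimal.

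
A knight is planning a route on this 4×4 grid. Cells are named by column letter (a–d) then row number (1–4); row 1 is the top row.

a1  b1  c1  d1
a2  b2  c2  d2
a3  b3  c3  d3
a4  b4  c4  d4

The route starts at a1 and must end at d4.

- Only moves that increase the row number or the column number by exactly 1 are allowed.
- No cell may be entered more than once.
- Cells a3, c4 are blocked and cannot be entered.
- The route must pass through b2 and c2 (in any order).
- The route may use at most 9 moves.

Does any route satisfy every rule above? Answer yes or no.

One route that works: a1 → a2 → b2 → c2 → c3 → d3 → d4.

yes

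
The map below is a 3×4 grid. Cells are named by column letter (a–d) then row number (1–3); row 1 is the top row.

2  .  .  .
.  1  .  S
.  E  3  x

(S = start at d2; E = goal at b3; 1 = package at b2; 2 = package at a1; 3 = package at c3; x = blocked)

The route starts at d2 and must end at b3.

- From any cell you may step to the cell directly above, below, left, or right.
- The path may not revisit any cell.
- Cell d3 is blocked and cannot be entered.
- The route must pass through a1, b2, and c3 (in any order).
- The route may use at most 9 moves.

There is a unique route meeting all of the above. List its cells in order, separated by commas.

Any route must reach a1, b2, and c3 and still end at b3 within 9 moves, so the order of the required stops is forced.
Route from d2: up to d1, 3× left (reaching a1), down to a2, 2× right (reaching c2), down to c3, left to b3 — 9 moves in all.
Check: all required cells visited; 9 ≤ 9 moves.

d2, d1, c1, b1, a1, a2, b2, c2, c3, b3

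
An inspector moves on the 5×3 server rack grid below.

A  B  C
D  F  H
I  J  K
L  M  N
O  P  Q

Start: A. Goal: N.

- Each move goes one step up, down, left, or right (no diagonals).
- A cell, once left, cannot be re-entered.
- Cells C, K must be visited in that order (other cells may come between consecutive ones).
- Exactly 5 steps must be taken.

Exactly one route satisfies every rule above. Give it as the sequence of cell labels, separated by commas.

A, B, C, H, K, N

The waypoints must appear in the order C, K, with no cell reused.
Route from A: right 2 to C, down 3 to N — 5 moves in all.
Check: order respected (C at step 2, K at step 4); 5 moves as required.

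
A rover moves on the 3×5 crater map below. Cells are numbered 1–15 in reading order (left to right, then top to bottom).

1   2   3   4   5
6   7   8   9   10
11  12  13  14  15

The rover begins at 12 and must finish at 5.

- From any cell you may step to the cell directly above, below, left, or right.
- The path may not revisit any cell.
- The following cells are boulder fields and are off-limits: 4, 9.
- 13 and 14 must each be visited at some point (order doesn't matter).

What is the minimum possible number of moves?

Any route passes through 13 and 14 in some order between 12 and 5. Summing Manhattan distances along each leg and taking the cheapest ordering (12 → 13 → 14 → 5) gives a lower bound of 1 + 1 + 3 = 5 moves.
A route of 5 moves achieves this: 12 → 13 → 14 → 15 → 10 → 5.
Since 5 matches the lower bound, it is optimal.

5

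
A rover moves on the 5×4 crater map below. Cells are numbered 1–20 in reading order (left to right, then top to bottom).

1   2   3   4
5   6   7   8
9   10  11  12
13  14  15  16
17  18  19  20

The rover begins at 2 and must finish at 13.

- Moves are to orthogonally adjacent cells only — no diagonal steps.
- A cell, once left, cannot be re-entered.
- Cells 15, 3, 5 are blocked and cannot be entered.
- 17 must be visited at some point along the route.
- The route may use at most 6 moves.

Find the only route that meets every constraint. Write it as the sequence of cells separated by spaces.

The budget equals the shortest possible length, so every move has to be on a shortest route through the required cells.
Route from 2: 4× down (reaching 18), left to 17, up to 13 — 6 moves in all.
Check: all required cells visited; 6 ≤ 6 moves.

2 6 10 14 18 17 13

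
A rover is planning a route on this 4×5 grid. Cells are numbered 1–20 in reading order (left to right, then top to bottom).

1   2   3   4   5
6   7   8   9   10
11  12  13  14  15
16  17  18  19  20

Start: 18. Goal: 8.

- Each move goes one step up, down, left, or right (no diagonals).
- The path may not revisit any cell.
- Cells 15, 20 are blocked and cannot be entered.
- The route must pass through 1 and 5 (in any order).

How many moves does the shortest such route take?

Any route passes through 1 and 5 in some order between 18 and 8. Summing Manhattan distances along each leg and taking the cheapest ordering (18 → 5 → 1 → 8) gives a lower bound of 5 + 4 + 3 = 12 moves.
A route of 12 moves achieves this: 18 → 13 → 12 → 7 → 6 → 1 → 2 → 3 → 4 → 5 → 10 → 9 → 8.
Since 12 matches the lower bound, it is optimal.

12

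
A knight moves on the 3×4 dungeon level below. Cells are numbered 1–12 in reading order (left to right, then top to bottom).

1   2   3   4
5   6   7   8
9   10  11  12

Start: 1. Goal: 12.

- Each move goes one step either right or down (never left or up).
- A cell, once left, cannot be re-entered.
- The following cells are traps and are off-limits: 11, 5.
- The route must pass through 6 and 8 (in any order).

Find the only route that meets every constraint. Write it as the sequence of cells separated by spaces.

1 2 6 7 8 12

Moves only go right or down, so the column and row indices never decrease.
Route from 1: right 1 to 2, down 1 to 6, right 2 to 8, down 1 to 12 — 5 moves in all.
Check: all required cells visited.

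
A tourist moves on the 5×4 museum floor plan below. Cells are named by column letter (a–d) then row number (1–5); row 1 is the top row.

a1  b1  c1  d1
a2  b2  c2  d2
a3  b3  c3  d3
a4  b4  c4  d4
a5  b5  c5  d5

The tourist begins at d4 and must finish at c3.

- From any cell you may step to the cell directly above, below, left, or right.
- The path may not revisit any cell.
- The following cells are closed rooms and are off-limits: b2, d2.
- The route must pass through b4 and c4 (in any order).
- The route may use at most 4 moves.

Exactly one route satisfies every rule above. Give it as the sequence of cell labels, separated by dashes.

d4 - c4 - b4 - b3 - c3

Any route must reach b4 and c4 and still end at c3 within 4 moves, so the order of the required stops is forced.
Route from d4: left 2 to b4, up 1 to b3, right 1 to c3 — 4 moves in all.
Check: all required cells visited; 4 ≤ 4 moves.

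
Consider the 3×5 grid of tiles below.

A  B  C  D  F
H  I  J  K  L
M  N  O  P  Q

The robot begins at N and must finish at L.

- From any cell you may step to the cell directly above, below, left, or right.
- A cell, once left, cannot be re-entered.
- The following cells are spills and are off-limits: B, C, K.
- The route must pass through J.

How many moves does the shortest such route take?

Any route passes through J somewhere between N and L. Summing Manhattan distances along the two legs (N → J → L) gives a lower bound of 2 + 2 = 4 moves.
That bound ignores the blocked cells. Measuring each leg by the fewest moves that actually steer around them (N→J: 2; J→L: 4) raises the lower bound to 6.
A route of 6 moves exists: N → I → J → O → P → Q → L.
Since 6 matches that lower bound, it is optimal.

6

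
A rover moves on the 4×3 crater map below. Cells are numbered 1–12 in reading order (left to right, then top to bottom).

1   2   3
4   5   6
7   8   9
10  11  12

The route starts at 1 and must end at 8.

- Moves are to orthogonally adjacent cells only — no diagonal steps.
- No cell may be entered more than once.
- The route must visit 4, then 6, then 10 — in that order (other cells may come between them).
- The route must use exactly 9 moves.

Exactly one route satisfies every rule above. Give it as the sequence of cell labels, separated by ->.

The waypoints must appear in the order 4, 6, 10, with no cell reused.
Route from 1: down 1 to 4, right 2 to 6, down 2 to 12, left 2 to 10, up 1 to 7, right 1 to 8 — 9 moves in all.
Check: order respected (4 at step 1, 6 at step 3, 10 at step 7); 9 moves as required.

1 -> 4 -> 5 -> 6 -> 9 -> 12 -> 11 -> 10 -> 7 -> 8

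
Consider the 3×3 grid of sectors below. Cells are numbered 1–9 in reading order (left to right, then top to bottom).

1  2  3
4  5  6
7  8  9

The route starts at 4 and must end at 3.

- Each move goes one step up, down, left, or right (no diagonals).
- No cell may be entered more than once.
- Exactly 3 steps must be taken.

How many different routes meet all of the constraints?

3

Need simple routes of exactly 3 moves from 4 to 3 (Manhattan distance 3, so 0 moves are spent on a detour and 0 undoing it).
Enumerating: 4 1 2 3 | 4 5 2 3 | 4 5 6 3.
That gives 3 routes.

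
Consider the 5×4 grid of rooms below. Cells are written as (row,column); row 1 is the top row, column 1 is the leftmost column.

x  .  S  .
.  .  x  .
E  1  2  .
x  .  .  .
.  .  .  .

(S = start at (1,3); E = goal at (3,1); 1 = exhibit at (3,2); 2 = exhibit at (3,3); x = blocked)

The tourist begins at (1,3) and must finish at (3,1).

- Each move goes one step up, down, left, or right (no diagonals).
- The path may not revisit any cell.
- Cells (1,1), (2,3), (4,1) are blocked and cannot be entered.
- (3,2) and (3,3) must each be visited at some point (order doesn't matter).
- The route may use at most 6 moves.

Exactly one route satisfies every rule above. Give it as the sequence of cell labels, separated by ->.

The budget equals the shortest possible length, so every move has to be on a shortest route through the required cells.
Route from (1,3): right 1 to (1,4), down 2 to (3,4), left 3 to (3,1) — 6 moves in all.
Check: all required cells visited; 6 ≤ 6 moves.

(1,3) -> (1,4) -> (2,4) -> (3,4) -> (3,3) -> (3,2) -> (3,1)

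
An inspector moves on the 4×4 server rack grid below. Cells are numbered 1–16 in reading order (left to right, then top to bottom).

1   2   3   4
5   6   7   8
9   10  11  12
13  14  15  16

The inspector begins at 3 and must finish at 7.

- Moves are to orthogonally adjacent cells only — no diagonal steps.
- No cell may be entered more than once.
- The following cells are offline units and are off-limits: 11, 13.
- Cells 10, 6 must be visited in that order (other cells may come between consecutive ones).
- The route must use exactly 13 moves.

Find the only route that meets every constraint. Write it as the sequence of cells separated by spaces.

3 4 8 12 16 15 14 10 9 5 1 2 6 7

The waypoints must appear in the order 10, 6, with no cell reused.
Route from 3: right 1 to 4, down 3 to 16, left 2 to 14, up 1 to 10, left 1 to 9, up 2 to 1, right 1 to 2, down 1 to 6, right 1 to 7 — 13 moves in all.
Check: order respected (10 at step 7, 6 at step 12); 13 moves as required.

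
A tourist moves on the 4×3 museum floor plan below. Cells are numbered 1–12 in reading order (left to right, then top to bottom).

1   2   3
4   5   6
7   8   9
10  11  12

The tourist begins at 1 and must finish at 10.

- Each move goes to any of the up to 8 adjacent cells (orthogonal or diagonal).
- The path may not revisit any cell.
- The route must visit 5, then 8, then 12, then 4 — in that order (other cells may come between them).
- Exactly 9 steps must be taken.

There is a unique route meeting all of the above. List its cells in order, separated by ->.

1 -> 5 -> 8 -> 12 -> 9 -> 6 -> 2 -> 4 -> 7 -> 10

The waypoints must appear in the order 5, 8, 12, 4, with no cell reused.
Route from 1: down-right to 5, down to 8, down-right to 12, 2× up (reaching 6), up-left to 2, down-left to 4, 2× down (reaching 10) — 9 moves in all.
Check: order respected (5 at step 1, 8 at step 2, 12 at step 3, 4 at step 7); 9 moves as required.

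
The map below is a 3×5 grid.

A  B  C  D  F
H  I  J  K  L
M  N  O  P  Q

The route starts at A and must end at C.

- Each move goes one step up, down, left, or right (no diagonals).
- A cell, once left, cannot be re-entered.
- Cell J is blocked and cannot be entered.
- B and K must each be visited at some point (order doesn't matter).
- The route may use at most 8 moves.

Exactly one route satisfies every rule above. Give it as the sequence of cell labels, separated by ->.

The budget equals the shortest possible length, so every move has to be on a shortest route through the required cells.
Route from A: right to B, 2× down (reaching N), 2× right (reaching P), 2× up (reaching D), left to C — 8 moves in all.
Check: all required cells visited; 8 ≤ 8 moves.

A -> B -> I -> N -> O -> P -> K -> D -> C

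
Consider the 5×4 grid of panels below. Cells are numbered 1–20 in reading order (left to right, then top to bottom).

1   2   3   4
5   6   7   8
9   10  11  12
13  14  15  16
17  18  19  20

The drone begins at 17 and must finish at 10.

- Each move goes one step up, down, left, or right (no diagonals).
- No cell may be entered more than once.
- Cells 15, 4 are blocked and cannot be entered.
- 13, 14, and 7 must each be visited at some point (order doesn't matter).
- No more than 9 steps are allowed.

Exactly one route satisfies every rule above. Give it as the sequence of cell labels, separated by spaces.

The budget equals the shortest possible length, so every move has to be on a shortest route through the required cells.
Route from 17: right 1 to 18, up 1 to 14, left 1 to 13, up 2 to 5, right 2 to 7, down 1 to 11, left 1 to 10 — 9 moves in all.
Check: all required cells visited; 9 ≤ 9 moves.

17 18 14 13 9 5 6 7 11 10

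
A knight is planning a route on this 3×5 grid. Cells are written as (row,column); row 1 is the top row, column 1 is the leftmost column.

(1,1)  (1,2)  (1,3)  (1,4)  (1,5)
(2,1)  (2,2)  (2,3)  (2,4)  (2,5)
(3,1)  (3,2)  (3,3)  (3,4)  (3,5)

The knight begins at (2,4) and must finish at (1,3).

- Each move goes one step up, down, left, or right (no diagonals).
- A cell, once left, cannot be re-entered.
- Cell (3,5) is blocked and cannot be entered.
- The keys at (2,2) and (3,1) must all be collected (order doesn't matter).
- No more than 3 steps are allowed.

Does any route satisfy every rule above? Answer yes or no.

Even ignoring the no-revisit rule, getting from (2,4) to (1,3), taking the cheapest ordering (2,4) → (3,1) → (2,2) → (1,3) needs at least 4 + 2 + 2 = 8 moves (Manhattan distance per leg), which exceeds the 3-move limit.

no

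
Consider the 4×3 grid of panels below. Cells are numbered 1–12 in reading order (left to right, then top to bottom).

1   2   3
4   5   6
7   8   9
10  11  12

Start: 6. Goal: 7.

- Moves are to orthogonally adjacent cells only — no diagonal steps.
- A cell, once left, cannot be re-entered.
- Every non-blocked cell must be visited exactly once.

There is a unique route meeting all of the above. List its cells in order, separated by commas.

Need to visit all 12 open cells exactly once, starting at 6 and ending at 7.
Cell 1 has only two open neighbours (4 and 2), so the path must pass straight through it: one of those is the cell it's entered from and the other is where it exits.
Route from 6: up to 3, 2× left (reaching 1), down to 4, right to 5, down to 8, right to 9, down to 12, 2× left (reaching 10), up to 7 — 11 moves in all.
Check: all 12 open cells covered.

6, 3, 2, 1, 4, 5, 8, 9, 12, 11, 10, 7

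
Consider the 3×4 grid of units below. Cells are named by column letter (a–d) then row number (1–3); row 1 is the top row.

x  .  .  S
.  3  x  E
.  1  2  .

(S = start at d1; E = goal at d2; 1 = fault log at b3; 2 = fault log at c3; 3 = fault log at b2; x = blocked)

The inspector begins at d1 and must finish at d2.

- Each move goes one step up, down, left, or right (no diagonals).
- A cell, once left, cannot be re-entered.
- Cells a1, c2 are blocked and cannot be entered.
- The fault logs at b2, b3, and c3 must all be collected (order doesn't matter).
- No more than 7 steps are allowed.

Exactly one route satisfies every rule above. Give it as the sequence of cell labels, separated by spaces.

The budget equals the shortest possible length, so every move has to be on a shortest route through the required cells.
Route from d1: 2× left (reaching b1), 2× down (reaching b3), 2× right (reaching d3), up to d2 — 7 moves in all.
Check: all required cells visited; 7 ≤ 7 moves.

d1 c1 b1 b2 b3 c3 d3 d2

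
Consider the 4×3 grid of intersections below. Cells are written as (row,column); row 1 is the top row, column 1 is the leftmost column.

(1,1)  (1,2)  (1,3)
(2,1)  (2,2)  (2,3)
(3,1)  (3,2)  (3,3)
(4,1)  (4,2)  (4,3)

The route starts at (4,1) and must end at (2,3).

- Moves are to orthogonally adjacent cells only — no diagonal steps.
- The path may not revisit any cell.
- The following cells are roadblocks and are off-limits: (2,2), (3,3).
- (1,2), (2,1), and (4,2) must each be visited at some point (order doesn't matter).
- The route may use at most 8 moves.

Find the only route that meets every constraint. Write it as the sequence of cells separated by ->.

Any route must reach (1,2), (2,1), and (4,2) and still end at (2,3) within 8 moves, so the order of the required stops is forced.
Route from (4,1): right 1 to (4,2), up 1 to (3,2), left 1 to (3,1), up 2 to (1,1), right 2 to (1,3), down 1 to (2,3) — 8 moves in all.
Check: all required cells visited; 8 ≤ 8 moves.

(4,1) -> (4,2) -> (3,2) -> (3,1) -> (2,1) -> (1,1) -> (1,2) -> (1,3) -> (2,3)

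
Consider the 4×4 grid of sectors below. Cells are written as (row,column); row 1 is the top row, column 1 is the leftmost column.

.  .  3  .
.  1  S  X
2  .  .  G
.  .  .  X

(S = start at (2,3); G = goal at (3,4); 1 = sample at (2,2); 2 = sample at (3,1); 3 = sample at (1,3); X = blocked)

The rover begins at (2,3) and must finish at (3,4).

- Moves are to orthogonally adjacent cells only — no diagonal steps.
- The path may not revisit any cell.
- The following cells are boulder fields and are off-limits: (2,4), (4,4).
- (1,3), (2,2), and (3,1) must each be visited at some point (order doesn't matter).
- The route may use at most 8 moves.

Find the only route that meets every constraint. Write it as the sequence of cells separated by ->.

(2,3) -> (1,3) -> (1,2) -> (2,2) -> (2,1) -> (3,1) -> (3,2) -> (3,3) -> (3,4)

Any route must reach (1,3), (2,2), and (3,1) and still end at (3,4) within 8 moves, so the order of the required stops is forced.
Route from (2,3): up to (1,3), left to (1,2), down to (2,2), left to (2,1), down to (3,1), 3× right (reaching (3,4)) — 8 moves in all.
Check: all required cells visited; 8 ≤ 8 moves.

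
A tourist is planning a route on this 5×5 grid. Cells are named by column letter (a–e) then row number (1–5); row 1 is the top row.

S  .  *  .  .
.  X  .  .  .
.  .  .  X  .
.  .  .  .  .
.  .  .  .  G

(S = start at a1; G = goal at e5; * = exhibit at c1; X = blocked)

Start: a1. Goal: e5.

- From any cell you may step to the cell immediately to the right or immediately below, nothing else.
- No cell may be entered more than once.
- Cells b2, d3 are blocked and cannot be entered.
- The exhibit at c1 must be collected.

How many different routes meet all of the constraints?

A right/down-only route from a1 to e5 makes exactly 4 down-moves and 4 right-moves in some order.
With no other constraints that would be C(8,4) = 70 routes.
Split at c1 and multiply the segment counts (each segment already excludes blocked cells): a1→c1: 1; c1→e5: 6; product = 6.
That gives 6 routes.

6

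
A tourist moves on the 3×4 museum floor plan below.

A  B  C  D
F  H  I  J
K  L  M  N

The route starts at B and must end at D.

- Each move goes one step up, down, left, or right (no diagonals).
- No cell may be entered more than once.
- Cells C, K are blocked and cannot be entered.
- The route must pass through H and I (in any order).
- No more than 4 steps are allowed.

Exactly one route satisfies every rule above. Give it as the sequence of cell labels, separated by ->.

B -> H -> I -> J -> D

The budget equals the shortest possible length, so every move has to be on a shortest route through the required cells.
Route from B: down to H, 2× right (reaching J), up to D — 4 moves in all.
Check: all required cells visited; 4 ≤ 4 moves.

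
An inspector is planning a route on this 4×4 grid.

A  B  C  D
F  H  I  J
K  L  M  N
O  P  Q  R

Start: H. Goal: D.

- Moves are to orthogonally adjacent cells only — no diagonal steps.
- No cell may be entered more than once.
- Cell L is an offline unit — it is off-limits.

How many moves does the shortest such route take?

The Manhattan distance from H to D is |2−1| + |2−4| = 3, so at least 3 moves are needed.
A route of 3 moves achieves this: H → B → C → D.
Since 3 matches the lower bound, it is optimal.

3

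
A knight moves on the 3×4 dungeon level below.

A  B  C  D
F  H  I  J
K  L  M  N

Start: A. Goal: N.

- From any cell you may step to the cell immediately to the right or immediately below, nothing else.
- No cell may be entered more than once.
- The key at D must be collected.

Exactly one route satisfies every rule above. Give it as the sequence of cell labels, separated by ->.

A -> B -> C -> D -> J -> N

Moves only go right or down, so the column and row indices never decrease.
Route from A: right 3 to D, down 2 to N — 5 moves in all.
Check: all required cells visited.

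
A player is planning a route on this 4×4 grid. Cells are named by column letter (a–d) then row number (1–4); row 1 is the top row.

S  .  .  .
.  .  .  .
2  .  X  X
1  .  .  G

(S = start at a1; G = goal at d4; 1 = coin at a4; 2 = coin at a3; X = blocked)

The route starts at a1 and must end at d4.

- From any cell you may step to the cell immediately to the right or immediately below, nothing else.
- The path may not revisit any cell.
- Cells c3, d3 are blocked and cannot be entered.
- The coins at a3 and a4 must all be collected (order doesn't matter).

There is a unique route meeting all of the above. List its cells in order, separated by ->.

a1 -> a2 -> a3 -> a4 -> b4 -> c4 -> d4

Moves only go right or down, so the column and row indices never decrease.
Route from a1: down 3 to a4, right 3 to d4 — 6 moves in all.
Check: all required cells visited.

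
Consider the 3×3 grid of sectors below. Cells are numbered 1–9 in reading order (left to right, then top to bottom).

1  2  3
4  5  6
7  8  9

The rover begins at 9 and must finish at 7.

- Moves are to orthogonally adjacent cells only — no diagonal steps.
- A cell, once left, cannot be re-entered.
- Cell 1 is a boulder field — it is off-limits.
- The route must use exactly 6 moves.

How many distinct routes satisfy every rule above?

2

Need simple routes of exactly 6 moves from 9 to 7 (Manhattan distance 2, so 2 moves are spent on a detour and 2 undoing it).
Enumerating: 9 6 3 2 5 8 7 | 9 6 3 2 5 4 7.
That gives 2 routes.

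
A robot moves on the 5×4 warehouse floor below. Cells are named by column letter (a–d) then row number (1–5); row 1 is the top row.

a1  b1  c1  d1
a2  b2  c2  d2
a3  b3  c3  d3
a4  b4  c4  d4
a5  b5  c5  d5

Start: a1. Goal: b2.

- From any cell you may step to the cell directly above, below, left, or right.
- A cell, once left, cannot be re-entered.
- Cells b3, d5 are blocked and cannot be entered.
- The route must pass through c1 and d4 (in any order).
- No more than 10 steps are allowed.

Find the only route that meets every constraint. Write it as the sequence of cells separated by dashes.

a1 - b1 - c1 - d1 - d2 - d3 - d4 - c4 - c3 - c2 - b2

The budget equals the shortest possible length, so every move has to be on a shortest route through the required cells.
Route from a1: right 3 to d1, down 3 to d4, left 1 to c4, up 2 to c2, left 1 to b2 — 10 moves in all.
Check: all required cells visited; 10 ≤ 10 moves.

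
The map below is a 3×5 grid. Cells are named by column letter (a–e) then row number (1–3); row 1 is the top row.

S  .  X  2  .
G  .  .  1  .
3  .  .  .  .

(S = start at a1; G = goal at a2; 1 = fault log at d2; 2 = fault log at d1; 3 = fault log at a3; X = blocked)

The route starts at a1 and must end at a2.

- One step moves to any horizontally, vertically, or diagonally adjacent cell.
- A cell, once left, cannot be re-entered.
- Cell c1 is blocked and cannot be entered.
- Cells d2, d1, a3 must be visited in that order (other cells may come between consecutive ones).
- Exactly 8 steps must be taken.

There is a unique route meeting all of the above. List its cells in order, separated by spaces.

a1 b2 c3 d2 d1 c2 b3 a3 a2

The waypoints must appear in the order d2, d1, a3, with no cell reused.
Route from a1: down-right 2 to c3, up-right 1 to d2, up 1 to d1, down-left 2 to b3, left 1 to a3, up 1 to a2 — 8 moves in all.
Check: order respected (1 at step 3, 2 at step 4, 3 at step 7); 8 moves as required.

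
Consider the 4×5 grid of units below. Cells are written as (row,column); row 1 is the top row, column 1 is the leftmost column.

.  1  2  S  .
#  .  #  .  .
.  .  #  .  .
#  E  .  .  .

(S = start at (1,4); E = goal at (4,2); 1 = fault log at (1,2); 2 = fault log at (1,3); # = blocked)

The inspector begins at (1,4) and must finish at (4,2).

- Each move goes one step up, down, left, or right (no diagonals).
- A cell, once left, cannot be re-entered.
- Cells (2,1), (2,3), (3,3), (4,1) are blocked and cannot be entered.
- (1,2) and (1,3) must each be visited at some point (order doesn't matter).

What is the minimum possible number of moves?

Any route passes through (1,2) and (1,3) in some order between (1,4) and (4,2). Summing Manhattan distances along each leg and taking the cheapest ordering ((1,4) → (1,3) → (1,2) → (4,2)) gives a lower bound of 1 + 1 + 3 = 5 moves.
A route of 5 moves achieves this: (1,4) → (1,3) → (1,2) → (2,2) → (3,2) → (4,2).
Since 5 matches the lower bound, it is optimal.

5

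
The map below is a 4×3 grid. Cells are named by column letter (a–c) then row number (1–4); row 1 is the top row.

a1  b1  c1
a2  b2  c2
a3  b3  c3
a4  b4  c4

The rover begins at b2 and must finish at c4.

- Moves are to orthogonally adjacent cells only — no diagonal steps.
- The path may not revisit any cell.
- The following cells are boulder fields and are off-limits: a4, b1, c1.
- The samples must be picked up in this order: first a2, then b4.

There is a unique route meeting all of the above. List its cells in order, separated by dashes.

b2 - a2 - a3 - b3 - b4 - c4

The waypoints must appear in the order a2, b4, with no cell reused.
Route from b2: left to a2, down to a3, right to b3, down to b4, right to c4 — 5 moves in all.
Check: order respected (a2 at step 1, b4 at step 4).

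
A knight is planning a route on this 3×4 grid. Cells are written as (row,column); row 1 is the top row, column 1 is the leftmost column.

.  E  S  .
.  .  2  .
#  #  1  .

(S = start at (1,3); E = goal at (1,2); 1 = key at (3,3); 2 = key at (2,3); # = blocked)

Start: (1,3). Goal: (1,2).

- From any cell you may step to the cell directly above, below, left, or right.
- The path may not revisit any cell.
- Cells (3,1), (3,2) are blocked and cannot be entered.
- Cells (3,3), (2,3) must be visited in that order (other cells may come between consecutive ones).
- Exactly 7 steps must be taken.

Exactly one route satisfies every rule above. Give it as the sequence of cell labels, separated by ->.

The waypoints must appear in the order (3,3), (2,3), with no cell reused.
Route from (1,3): right to (1,4), 2× down (reaching (3,4)), left to (3,3), up to (2,3), left to (2,2), up to (1,2) — 7 moves in all.
Check: order respected (1 at step 4, 2 at step 5); 7 moves as required.

(1,3) -> (1,4) -> (2,4) -> (3,4) -> (3,3) -> (2,3) -> (2,2) -> (1,2)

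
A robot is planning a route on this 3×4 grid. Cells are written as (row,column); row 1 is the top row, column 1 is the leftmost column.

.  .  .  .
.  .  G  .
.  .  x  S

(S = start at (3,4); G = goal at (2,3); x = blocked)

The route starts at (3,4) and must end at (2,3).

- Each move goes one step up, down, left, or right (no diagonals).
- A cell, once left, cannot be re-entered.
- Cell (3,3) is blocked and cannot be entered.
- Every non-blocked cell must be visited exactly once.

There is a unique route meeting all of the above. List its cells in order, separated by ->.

Need to visit all 11 open cells exactly once, starting at (3,4) and ending at (2,3).
Cell (1,4) has only two open neighbours ((2,4) and (1,3)), so the path must pass straight through it: one of those is the cell it's entered from and the other is where it exits.
Route from (3,4): up 2 to (1,4), left 3 to (1,1), down 2 to (3,1), right 1 to (3,2), up 1 to (2,2), right 1 to (2,3) — 10 moves in all.
Check: all 11 open cells covered.

(3,4) -> (2,4) -> (1,4) -> (1,3) -> (1,2) -> (1,1) -> (2,1) -> (3,1) -> (3,2) -> (2,2) -> (2,3)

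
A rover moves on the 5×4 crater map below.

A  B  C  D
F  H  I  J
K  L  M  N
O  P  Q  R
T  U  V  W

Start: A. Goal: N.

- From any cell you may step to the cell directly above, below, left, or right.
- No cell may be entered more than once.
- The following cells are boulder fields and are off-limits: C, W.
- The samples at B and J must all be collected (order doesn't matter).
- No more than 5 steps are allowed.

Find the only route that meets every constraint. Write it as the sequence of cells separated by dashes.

The 5-move cap with required stops at B, J leaves no slack for detours.
Route from A: right 1 to B, down 1 to H, right 2 to J, down 1 to N — 5 moves in all.
Check: all required cells visited; 5 ≤ 5 moves.

A - B - H - I - J - N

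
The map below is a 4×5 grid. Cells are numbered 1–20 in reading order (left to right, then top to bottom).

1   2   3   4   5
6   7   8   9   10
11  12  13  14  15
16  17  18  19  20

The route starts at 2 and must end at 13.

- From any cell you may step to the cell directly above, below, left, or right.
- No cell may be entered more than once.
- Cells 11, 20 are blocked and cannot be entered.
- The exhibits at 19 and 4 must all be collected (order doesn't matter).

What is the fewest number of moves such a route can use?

Any route passes through 19 and 4 in some order between 2 and 13. Summing Manhattan distances along each leg and taking the cheapest ordering (2 → 4 → 19 → 13) gives a lower bound of 2 + 3 + 2 = 7 moves.
A route of 7 moves achieves this: 2 → 3 → 4 → 9 → 14 → 19 → 18 → 13.
Since 7 matches the lower bound, it is optimal.

7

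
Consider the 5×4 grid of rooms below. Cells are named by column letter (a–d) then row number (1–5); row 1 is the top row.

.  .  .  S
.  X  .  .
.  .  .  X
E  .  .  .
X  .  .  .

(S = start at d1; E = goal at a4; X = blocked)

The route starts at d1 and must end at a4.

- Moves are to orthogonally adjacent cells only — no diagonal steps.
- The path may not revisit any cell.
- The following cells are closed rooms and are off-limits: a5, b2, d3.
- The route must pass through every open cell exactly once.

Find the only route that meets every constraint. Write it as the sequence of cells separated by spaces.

Need to visit all 17 open cells exactly once, starting at d1 and ending at a4.
Cell d4 has only two open neighbours (d5 and c4), so the path must pass straight through it: one of those is the cell it's entered from and the other is where it exits.
Route from d1: down 1 to d2, left 1 to c2, up 1 to c1, left 2 to a1, down 2 to a3, right 2 to c3, down 1 to c4, right 1 to d4, down 1 to d5, left 2 to b5, up 1 to b4, left 1 to a4 — 16 moves in all.
Check: all 17 open cells covered.

d1 d2 c2 c1 b1 a1 a2 a3 b3 c3 c4 d4 d5 c5 b5 b4 a4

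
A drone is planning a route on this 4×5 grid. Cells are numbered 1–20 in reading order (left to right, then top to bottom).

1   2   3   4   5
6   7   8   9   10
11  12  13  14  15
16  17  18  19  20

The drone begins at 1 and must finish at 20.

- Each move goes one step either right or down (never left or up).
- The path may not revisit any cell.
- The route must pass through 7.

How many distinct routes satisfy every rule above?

A right/down-only route from 1 to 20 makes exactly 3 down-moves and 4 right-moves in some order.
With no other constraints that would be C(7,3) = 35 routes.
Split at 7 and multiply the segment counts: 1→7: 2; 7→20: 10; product = 20.
That gives 20 routes.

20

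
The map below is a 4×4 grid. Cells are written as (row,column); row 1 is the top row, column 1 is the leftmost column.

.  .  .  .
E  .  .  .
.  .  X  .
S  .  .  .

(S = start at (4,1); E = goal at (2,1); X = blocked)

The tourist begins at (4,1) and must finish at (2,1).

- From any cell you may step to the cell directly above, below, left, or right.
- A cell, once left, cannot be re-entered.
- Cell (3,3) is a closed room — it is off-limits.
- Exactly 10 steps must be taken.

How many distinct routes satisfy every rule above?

Need simple routes of exactly 10 moves from (4,1) to (2,1) (Manhattan distance 2, so 4 moves are spent on a detour and 4 undoing it).
Branch systematically from the start, pruning whenever the remaining move budget drops below the Manhattan distance to (2,1) or differs from it in parity. Grouping the completions by first move — via (3,1): 2; via (4,2): 8 — and summing: 2 + 8 = 10.
That gives 10 routes.

10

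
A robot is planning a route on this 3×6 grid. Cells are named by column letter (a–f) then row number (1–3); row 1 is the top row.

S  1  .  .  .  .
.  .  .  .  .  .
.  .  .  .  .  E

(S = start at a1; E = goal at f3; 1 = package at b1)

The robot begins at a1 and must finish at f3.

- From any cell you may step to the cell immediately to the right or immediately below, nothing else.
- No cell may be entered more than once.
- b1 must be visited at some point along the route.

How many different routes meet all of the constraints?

15

A right/down-only route from a1 to f3 makes exactly 2 down-moves and 5 right-moves in some order.
With no other constraints that would be C(7,2) = 21 routes.
Split at b1 and multiply the segment counts: a1→b1: 1; b1→f3: 15; product = 15.
That gives 15 routes.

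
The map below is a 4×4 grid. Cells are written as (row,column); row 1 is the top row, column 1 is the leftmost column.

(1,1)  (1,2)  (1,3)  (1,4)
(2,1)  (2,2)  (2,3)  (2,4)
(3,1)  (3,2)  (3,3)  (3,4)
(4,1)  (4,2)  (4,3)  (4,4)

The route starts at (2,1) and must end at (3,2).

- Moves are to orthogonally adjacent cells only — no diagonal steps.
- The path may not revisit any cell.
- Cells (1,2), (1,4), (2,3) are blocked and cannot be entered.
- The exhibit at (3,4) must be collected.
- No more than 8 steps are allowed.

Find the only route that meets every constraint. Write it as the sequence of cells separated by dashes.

Any route must reach (3,4) and still end at (3,2) within 8 moves, so the order of the required stops is forced.
Route from (2,1): 2× down (reaching (4,1)), 3× right (reaching (4,4)), up to (3,4), 2× left (reaching (3,2)) — 8 moves in all.
Check: all required cells visited; 8 ≤ 8 moves.

(2,1) - (3,1) - (4,1) - (4,2) - (4,3) - (4,4) - (3,4) - (3,3) - (3,2)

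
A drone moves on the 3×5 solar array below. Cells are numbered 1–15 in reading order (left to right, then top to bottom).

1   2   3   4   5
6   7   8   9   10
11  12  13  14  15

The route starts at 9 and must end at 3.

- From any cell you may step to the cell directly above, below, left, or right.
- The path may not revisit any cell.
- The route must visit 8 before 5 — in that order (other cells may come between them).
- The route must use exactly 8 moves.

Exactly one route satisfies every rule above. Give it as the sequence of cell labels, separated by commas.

9, 8, 13, 14, 15, 10, 5, 4, 3

The waypoints must appear in the order 8, 5, with no cell reused.
Route from 9: left 1 to 8, down 1 to 13, right 2 to 15, up 2 to 5, left 2 to 3 — 8 moves in all.
Check: order respected (8 at step 1, 5 at step 6); 8 moves as required.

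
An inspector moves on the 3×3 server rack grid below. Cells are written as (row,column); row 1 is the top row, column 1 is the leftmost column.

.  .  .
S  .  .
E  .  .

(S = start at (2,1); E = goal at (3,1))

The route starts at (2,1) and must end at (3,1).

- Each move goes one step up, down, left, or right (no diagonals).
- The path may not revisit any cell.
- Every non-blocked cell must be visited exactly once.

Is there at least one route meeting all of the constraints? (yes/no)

Colour the cells like a checkerboard: each orthogonal step flips colour, so a Hamiltonian route alternates colours. Here there are 5 cells of one colour and 4 of the other, with start on the opposite colour to the goal — the counts and endpoints can't be arranged into an alternating sequence of length 9, so no Hamiltonian route exists.

no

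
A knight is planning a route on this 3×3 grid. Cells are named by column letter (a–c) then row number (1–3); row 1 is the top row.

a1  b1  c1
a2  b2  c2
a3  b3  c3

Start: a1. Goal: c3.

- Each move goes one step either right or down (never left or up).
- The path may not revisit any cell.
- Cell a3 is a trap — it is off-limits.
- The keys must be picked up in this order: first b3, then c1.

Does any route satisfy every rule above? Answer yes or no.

no

c1 lies above b3, so going from b3 to c1 would need an upward move — but moves only go right/down, so b3 cannot be visited before c1.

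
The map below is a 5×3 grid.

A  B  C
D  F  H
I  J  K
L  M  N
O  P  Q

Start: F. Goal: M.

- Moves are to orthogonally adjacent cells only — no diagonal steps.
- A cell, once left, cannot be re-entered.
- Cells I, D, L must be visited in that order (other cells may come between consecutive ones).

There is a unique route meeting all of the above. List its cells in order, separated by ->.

F -> J -> I -> D -> A -> B -> C -> H -> K -> N -> Q -> P -> O -> L -> M

The waypoints must appear in the order I, D, L, with no cell reused.
Route from F: down 1 to J, left 1 to I, up 2 to A, right 2 to C, down 4 to Q, left 2 to O, up 1 to L, right 1 to M — 14 moves in all.
Check: order respected (I at step 2, D at step 3, L at step 13).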